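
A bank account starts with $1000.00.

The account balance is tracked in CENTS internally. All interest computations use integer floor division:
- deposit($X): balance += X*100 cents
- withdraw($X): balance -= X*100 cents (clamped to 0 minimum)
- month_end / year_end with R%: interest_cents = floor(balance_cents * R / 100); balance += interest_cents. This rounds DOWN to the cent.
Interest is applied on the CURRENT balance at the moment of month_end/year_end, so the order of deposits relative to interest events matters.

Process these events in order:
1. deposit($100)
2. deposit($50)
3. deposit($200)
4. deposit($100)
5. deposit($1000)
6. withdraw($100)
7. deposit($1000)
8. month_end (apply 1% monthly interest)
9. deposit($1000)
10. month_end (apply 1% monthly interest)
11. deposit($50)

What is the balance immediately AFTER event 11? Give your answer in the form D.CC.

After 1 (deposit($100)): balance=$1100.00 total_interest=$0.00
After 2 (deposit($50)): balance=$1150.00 total_interest=$0.00
After 3 (deposit($200)): balance=$1350.00 total_interest=$0.00
After 4 (deposit($100)): balance=$1450.00 total_interest=$0.00
After 5 (deposit($1000)): balance=$2450.00 total_interest=$0.00
After 6 (withdraw($100)): balance=$2350.00 total_interest=$0.00
After 7 (deposit($1000)): balance=$3350.00 total_interest=$0.00
After 8 (month_end (apply 1% monthly interest)): balance=$3383.50 total_interest=$33.50
After 9 (deposit($1000)): balance=$4383.50 total_interest=$33.50
After 10 (month_end (apply 1% monthly interest)): balance=$4427.33 total_interest=$77.33
After 11 (deposit($50)): balance=$4477.33 total_interest=$77.33

Answer: 4477.33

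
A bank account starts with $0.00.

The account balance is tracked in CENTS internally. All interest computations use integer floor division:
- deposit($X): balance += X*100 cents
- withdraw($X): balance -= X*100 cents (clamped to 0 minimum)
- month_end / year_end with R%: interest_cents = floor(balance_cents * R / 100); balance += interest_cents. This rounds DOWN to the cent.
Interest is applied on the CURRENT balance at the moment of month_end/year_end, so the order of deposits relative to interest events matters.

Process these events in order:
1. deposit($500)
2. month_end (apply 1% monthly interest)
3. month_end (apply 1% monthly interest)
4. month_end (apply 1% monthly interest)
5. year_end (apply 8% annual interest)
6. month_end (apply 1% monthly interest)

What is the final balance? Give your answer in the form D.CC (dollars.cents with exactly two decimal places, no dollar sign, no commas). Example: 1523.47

Answer: 561.92

Derivation:
After 1 (deposit($500)): balance=$500.00 total_interest=$0.00
After 2 (month_end (apply 1% monthly interest)): balance=$505.00 total_interest=$5.00
After 3 (month_end (apply 1% monthly interest)): balance=$510.05 total_interest=$10.05
After 4 (month_end (apply 1% monthly interest)): balance=$515.15 total_interest=$15.15
After 5 (year_end (apply 8% annual interest)): balance=$556.36 total_interest=$56.36
After 6 (month_end (apply 1% monthly interest)): balance=$561.92 total_interest=$61.92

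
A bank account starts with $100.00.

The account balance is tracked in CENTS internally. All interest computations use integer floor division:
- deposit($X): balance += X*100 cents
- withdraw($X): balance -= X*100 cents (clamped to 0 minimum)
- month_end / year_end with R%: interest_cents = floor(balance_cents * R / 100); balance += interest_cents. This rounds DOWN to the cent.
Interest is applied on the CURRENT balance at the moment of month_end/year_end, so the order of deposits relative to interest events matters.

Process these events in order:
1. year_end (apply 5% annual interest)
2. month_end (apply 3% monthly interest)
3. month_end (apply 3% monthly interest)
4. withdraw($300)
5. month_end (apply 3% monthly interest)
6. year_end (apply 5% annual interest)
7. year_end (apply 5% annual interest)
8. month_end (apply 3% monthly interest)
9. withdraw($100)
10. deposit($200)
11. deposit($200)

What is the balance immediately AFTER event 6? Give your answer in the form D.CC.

After 1 (year_end (apply 5% annual interest)): balance=$105.00 total_interest=$5.00
After 2 (month_end (apply 3% monthly interest)): balance=$108.15 total_interest=$8.15
After 3 (month_end (apply 3% monthly interest)): balance=$111.39 total_interest=$11.39
After 4 (withdraw($300)): balance=$0.00 total_interest=$11.39
After 5 (month_end (apply 3% monthly interest)): balance=$0.00 total_interest=$11.39
After 6 (year_end (apply 5% annual interest)): balance=$0.00 total_interest=$11.39

Answer: 0.00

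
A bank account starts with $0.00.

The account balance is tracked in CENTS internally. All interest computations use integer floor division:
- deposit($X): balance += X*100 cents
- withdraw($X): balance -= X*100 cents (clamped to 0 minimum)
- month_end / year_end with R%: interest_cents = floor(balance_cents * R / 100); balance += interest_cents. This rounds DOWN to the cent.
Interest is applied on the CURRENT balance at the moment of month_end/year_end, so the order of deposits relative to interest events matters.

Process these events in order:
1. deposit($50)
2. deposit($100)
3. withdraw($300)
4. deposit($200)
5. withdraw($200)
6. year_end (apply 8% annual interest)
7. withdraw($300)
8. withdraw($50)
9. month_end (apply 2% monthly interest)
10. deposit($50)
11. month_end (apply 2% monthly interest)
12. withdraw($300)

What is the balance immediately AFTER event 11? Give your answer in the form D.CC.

Answer: 51.00

Derivation:
After 1 (deposit($50)): balance=$50.00 total_interest=$0.00
After 2 (deposit($100)): balance=$150.00 total_interest=$0.00
After 3 (withdraw($300)): balance=$0.00 total_interest=$0.00
After 4 (deposit($200)): balance=$200.00 total_interest=$0.00
After 5 (withdraw($200)): balance=$0.00 total_interest=$0.00
After 6 (year_end (apply 8% annual interest)): balance=$0.00 total_interest=$0.00
After 7 (withdraw($300)): balance=$0.00 total_interest=$0.00
After 8 (withdraw($50)): balance=$0.00 total_interest=$0.00
After 9 (month_end (apply 2% monthly interest)): balance=$0.00 total_interest=$0.00
After 10 (deposit($50)): balance=$50.00 total_interest=$0.00
After 11 (month_end (apply 2% monthly interest)): balance=$51.00 total_interest=$1.00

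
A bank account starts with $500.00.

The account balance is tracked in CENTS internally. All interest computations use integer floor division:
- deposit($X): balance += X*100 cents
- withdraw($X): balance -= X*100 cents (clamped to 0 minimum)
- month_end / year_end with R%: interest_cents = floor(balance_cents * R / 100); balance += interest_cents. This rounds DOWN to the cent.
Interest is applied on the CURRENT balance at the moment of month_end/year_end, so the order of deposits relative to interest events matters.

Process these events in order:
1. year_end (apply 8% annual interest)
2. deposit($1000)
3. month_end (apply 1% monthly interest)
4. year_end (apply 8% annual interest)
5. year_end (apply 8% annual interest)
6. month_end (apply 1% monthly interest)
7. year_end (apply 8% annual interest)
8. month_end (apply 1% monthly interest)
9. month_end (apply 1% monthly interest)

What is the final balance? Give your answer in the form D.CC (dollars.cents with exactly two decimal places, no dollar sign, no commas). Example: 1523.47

Answer: 2018.69

Derivation:
After 1 (year_end (apply 8% annual interest)): balance=$540.00 total_interest=$40.00
After 2 (deposit($1000)): balance=$1540.00 total_interest=$40.00
After 3 (month_end (apply 1% monthly interest)): balance=$1555.40 total_interest=$55.40
After 4 (year_end (apply 8% annual interest)): balance=$1679.83 total_interest=$179.83
After 5 (year_end (apply 8% annual interest)): balance=$1814.21 total_interest=$314.21
After 6 (month_end (apply 1% monthly interest)): balance=$1832.35 total_interest=$332.35
After 7 (year_end (apply 8% annual interest)): balance=$1978.93 total_interest=$478.93
After 8 (month_end (apply 1% monthly interest)): balance=$1998.71 total_interest=$498.71
After 9 (month_end (apply 1% monthly interest)): balance=$2018.69 total_interest=$518.69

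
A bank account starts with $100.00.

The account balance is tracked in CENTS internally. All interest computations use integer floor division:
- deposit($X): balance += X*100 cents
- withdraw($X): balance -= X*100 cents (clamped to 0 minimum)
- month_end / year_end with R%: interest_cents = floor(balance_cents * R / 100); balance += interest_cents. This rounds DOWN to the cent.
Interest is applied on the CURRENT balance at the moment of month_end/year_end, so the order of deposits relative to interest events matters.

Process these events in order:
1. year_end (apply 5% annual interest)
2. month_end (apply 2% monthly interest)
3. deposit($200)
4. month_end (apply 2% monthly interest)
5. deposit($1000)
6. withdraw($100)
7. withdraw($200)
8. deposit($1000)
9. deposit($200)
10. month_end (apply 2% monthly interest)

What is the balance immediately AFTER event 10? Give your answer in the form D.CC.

Answer: 2257.50

Derivation:
After 1 (year_end (apply 5% annual interest)): balance=$105.00 total_interest=$5.00
After 2 (month_end (apply 2% monthly interest)): balance=$107.10 total_interest=$7.10
After 3 (deposit($200)): balance=$307.10 total_interest=$7.10
After 4 (month_end (apply 2% monthly interest)): balance=$313.24 total_interest=$13.24
After 5 (deposit($1000)): balance=$1313.24 total_interest=$13.24
After 6 (withdraw($100)): balance=$1213.24 total_interest=$13.24
After 7 (withdraw($200)): balance=$1013.24 total_interest=$13.24
After 8 (deposit($1000)): balance=$2013.24 total_interest=$13.24
After 9 (deposit($200)): balance=$2213.24 total_interest=$13.24
After 10 (month_end (apply 2% monthly interest)): balance=$2257.50 total_interest=$57.50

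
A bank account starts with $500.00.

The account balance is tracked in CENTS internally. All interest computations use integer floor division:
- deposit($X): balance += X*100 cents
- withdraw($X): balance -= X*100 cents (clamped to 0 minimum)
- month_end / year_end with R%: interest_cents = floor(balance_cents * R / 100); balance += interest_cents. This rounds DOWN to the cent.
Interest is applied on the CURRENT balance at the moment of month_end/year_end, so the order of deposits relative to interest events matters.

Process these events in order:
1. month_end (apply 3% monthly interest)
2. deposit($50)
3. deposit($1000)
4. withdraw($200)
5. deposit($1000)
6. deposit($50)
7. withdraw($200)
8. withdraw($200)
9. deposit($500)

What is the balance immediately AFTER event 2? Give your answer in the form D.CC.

After 1 (month_end (apply 3% monthly interest)): balance=$515.00 total_interest=$15.00
After 2 (deposit($50)): balance=$565.00 total_interest=$15.00

Answer: 565.00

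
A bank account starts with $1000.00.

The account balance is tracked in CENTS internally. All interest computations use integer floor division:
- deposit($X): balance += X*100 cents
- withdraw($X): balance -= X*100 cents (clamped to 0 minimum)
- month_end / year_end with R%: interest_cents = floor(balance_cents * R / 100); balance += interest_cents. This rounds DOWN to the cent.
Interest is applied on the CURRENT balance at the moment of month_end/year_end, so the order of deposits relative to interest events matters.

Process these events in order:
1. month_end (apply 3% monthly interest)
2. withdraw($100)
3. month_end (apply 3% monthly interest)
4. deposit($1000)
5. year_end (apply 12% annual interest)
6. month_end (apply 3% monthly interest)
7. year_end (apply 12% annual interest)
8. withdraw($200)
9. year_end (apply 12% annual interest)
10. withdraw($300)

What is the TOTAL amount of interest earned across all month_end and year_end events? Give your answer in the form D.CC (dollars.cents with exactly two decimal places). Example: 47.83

After 1 (month_end (apply 3% monthly interest)): balance=$1030.00 total_interest=$30.00
After 2 (withdraw($100)): balance=$930.00 total_interest=$30.00
After 3 (month_end (apply 3% monthly interest)): balance=$957.90 total_interest=$57.90
After 4 (deposit($1000)): balance=$1957.90 total_interest=$57.90
After 5 (year_end (apply 12% annual interest)): balance=$2192.84 total_interest=$292.84
After 6 (month_end (apply 3% monthly interest)): balance=$2258.62 total_interest=$358.62
After 7 (year_end (apply 12% annual interest)): balance=$2529.65 total_interest=$629.65
After 8 (withdraw($200)): balance=$2329.65 total_interest=$629.65
After 9 (year_end (apply 12% annual interest)): balance=$2609.20 total_interest=$909.20
After 10 (withdraw($300)): balance=$2309.20 total_interest=$909.20

Answer: 909.20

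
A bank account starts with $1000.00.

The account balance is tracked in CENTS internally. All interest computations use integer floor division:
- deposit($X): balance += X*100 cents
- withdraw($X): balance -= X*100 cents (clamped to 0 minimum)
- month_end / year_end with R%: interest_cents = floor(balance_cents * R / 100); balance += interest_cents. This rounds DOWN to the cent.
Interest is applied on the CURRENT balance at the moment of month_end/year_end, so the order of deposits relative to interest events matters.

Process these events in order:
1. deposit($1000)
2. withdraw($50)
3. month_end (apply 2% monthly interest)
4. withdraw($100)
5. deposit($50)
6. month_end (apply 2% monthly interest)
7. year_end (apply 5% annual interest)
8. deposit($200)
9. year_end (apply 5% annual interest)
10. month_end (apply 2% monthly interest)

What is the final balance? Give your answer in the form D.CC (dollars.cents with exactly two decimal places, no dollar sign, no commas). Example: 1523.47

Answer: 2438.29

Derivation:
After 1 (deposit($1000)): balance=$2000.00 total_interest=$0.00
After 2 (withdraw($50)): balance=$1950.00 total_interest=$0.00
After 3 (month_end (apply 2% monthly interest)): balance=$1989.00 total_interest=$39.00
After 4 (withdraw($100)): balance=$1889.00 total_interest=$39.00
After 5 (deposit($50)): balance=$1939.00 total_interest=$39.00
After 6 (month_end (apply 2% monthly interest)): balance=$1977.78 total_interest=$77.78
After 7 (year_end (apply 5% annual interest)): balance=$2076.66 total_interest=$176.66
After 8 (deposit($200)): balance=$2276.66 total_interest=$176.66
After 9 (year_end (apply 5% annual interest)): balance=$2390.49 total_interest=$290.49
After 10 (month_end (apply 2% monthly interest)): balance=$2438.29 total_interest=$338.29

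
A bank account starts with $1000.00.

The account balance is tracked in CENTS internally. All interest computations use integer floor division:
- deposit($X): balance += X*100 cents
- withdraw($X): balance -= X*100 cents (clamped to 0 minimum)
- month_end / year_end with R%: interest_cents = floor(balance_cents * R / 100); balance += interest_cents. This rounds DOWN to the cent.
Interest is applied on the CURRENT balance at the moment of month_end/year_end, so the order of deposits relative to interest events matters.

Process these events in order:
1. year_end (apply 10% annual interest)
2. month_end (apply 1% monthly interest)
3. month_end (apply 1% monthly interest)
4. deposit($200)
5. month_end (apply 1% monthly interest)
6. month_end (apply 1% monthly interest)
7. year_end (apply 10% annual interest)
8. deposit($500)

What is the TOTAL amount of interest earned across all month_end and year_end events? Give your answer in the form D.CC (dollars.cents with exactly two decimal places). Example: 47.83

Answer: 283.54

Derivation:
After 1 (year_end (apply 10% annual interest)): balance=$1100.00 total_interest=$100.00
After 2 (month_end (apply 1% monthly interest)): balance=$1111.00 total_interest=$111.00
After 3 (month_end (apply 1% monthly interest)): balance=$1122.11 total_interest=$122.11
After 4 (deposit($200)): balance=$1322.11 total_interest=$122.11
After 5 (month_end (apply 1% monthly interest)): balance=$1335.33 total_interest=$135.33
After 6 (month_end (apply 1% monthly interest)): balance=$1348.68 total_interest=$148.68
After 7 (year_end (apply 10% annual interest)): balance=$1483.54 total_interest=$283.54
After 8 (deposit($500)): balance=$1983.54 total_interest=$283.54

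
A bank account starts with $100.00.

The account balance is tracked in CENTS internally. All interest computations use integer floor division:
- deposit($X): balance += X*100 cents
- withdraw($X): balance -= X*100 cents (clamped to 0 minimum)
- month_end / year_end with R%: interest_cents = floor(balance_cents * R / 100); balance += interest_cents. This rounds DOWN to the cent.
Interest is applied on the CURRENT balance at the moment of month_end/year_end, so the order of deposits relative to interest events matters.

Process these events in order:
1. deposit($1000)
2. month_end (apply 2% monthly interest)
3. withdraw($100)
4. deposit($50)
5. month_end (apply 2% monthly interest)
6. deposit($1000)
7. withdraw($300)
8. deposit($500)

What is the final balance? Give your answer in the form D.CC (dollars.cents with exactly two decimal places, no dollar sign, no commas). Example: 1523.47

After 1 (deposit($1000)): balance=$1100.00 total_interest=$0.00
After 2 (month_end (apply 2% monthly interest)): balance=$1122.00 total_interest=$22.00
After 3 (withdraw($100)): balance=$1022.00 total_interest=$22.00
After 4 (deposit($50)): balance=$1072.00 total_interest=$22.00
After 5 (month_end (apply 2% monthly interest)): balance=$1093.44 total_interest=$43.44
After 6 (deposit($1000)): balance=$2093.44 total_interest=$43.44
After 7 (withdraw($300)): balance=$1793.44 total_interest=$43.44
After 8 (deposit($500)): balance=$2293.44 total_interest=$43.44

Answer: 2293.44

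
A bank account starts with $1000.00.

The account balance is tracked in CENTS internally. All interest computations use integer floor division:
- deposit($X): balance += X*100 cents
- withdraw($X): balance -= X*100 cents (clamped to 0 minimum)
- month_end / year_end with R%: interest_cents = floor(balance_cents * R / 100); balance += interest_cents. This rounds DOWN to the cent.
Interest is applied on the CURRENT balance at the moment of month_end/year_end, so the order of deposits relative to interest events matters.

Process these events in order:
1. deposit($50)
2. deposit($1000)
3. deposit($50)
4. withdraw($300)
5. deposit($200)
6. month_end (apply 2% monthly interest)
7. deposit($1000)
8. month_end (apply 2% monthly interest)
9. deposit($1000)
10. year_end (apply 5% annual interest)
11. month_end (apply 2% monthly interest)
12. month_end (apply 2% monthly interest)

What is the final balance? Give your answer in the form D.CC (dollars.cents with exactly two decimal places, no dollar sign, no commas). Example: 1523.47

Answer: 4479.78

Derivation:
After 1 (deposit($50)): balance=$1050.00 total_interest=$0.00
After 2 (deposit($1000)): balance=$2050.00 total_interest=$0.00
After 3 (deposit($50)): balance=$2100.00 total_interest=$0.00
After 4 (withdraw($300)): balance=$1800.00 total_interest=$0.00
After 5 (deposit($200)): balance=$2000.00 total_interest=$0.00
After 6 (month_end (apply 2% monthly interest)): balance=$2040.00 total_interest=$40.00
After 7 (deposit($1000)): balance=$3040.00 total_interest=$40.00
After 8 (month_end (apply 2% monthly interest)): balance=$3100.80 total_interest=$100.80
After 9 (deposit($1000)): balance=$4100.80 total_interest=$100.80
After 10 (year_end (apply 5% annual interest)): balance=$4305.84 total_interest=$305.84
After 11 (month_end (apply 2% monthly interest)): balance=$4391.95 total_interest=$391.95
After 12 (month_end (apply 2% monthly interest)): balance=$4479.78 total_interest=$479.78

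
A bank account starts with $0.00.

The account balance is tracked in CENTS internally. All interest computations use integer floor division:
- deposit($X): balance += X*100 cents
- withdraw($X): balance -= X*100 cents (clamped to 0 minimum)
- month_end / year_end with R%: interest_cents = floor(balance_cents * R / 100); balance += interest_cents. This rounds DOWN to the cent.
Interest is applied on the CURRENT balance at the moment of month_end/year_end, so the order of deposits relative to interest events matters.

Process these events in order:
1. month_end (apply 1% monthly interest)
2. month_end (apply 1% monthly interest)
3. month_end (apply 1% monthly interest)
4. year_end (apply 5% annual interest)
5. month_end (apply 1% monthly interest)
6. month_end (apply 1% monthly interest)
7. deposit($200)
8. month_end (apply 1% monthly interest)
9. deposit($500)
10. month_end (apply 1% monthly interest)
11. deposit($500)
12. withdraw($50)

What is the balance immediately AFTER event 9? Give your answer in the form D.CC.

Answer: 702.00

Derivation:
After 1 (month_end (apply 1% monthly interest)): balance=$0.00 total_interest=$0.00
After 2 (month_end (apply 1% monthly interest)): balance=$0.00 total_interest=$0.00
After 3 (month_end (apply 1% monthly interest)): balance=$0.00 total_interest=$0.00
After 4 (year_end (apply 5% annual interest)): balance=$0.00 total_interest=$0.00
After 5 (month_end (apply 1% monthly interest)): balance=$0.00 total_interest=$0.00
After 6 (month_end (apply 1% monthly interest)): balance=$0.00 total_interest=$0.00
After 7 (deposit($200)): balance=$200.00 total_interest=$0.00
After 8 (month_end (apply 1% monthly interest)): balance=$202.00 total_interest=$2.00
After 9 (deposit($500)): balance=$702.00 total_interest=$2.00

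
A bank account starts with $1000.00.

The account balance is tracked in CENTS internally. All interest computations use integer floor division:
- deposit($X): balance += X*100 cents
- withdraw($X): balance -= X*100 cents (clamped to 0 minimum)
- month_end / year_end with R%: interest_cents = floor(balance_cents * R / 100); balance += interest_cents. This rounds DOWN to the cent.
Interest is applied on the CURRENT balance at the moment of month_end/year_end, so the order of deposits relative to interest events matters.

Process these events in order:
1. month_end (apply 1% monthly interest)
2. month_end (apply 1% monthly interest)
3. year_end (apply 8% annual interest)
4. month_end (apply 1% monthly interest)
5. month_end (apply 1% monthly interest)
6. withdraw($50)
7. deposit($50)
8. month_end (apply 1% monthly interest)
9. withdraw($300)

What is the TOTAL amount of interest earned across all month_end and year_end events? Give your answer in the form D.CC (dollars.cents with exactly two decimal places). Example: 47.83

Answer: 135.06

Derivation:
After 1 (month_end (apply 1% monthly interest)): balance=$1010.00 total_interest=$10.00
After 2 (month_end (apply 1% monthly interest)): balance=$1020.10 total_interest=$20.10
After 3 (year_end (apply 8% annual interest)): balance=$1101.70 total_interest=$101.70
After 4 (month_end (apply 1% monthly interest)): balance=$1112.71 total_interest=$112.71
After 5 (month_end (apply 1% monthly interest)): balance=$1123.83 total_interest=$123.83
After 6 (withdraw($50)): balance=$1073.83 total_interest=$123.83
After 7 (deposit($50)): balance=$1123.83 total_interest=$123.83
After 8 (month_end (apply 1% monthly interest)): balance=$1135.06 total_interest=$135.06
After 9 (withdraw($300)): balance=$835.06 total_interest=$135.06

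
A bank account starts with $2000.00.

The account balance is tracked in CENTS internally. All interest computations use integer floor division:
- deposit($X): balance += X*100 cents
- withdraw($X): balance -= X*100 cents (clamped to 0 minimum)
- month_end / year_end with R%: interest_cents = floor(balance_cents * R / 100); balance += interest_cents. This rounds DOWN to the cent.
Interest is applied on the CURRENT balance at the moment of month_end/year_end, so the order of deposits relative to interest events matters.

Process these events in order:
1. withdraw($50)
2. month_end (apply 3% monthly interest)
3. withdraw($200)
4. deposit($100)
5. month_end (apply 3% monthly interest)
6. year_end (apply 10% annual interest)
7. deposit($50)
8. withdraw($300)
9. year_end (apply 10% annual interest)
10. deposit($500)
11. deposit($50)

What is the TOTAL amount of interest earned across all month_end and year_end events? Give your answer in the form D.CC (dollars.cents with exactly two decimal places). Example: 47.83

Answer: 503.55

Derivation:
After 1 (withdraw($50)): balance=$1950.00 total_interest=$0.00
After 2 (month_end (apply 3% monthly interest)): balance=$2008.50 total_interest=$58.50
After 3 (withdraw($200)): balance=$1808.50 total_interest=$58.50
After 4 (deposit($100)): balance=$1908.50 total_interest=$58.50
After 5 (month_end (apply 3% monthly interest)): balance=$1965.75 total_interest=$115.75
After 6 (year_end (apply 10% annual interest)): balance=$2162.32 total_interest=$312.32
After 7 (deposit($50)): balance=$2212.32 total_interest=$312.32
After 8 (withdraw($300)): balance=$1912.32 total_interest=$312.32
After 9 (year_end (apply 10% annual interest)): balance=$2103.55 total_interest=$503.55
After 10 (deposit($500)): balance=$2603.55 total_interest=$503.55
After 11 (deposit($50)): balance=$2653.55 total_interest=$503.55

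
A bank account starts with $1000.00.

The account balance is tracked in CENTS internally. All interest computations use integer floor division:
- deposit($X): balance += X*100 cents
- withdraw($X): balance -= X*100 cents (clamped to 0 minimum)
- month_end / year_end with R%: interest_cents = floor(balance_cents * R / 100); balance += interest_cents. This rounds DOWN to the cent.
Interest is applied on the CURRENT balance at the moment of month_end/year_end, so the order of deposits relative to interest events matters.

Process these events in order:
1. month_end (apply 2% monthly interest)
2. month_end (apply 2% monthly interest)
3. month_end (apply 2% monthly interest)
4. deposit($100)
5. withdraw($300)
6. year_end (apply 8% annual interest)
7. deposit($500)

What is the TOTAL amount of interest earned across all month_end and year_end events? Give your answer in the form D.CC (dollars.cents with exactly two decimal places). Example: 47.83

Answer: 130.09

Derivation:
After 1 (month_end (apply 2% monthly interest)): balance=$1020.00 total_interest=$20.00
After 2 (month_end (apply 2% monthly interest)): balance=$1040.40 total_interest=$40.40
After 3 (month_end (apply 2% monthly interest)): balance=$1061.20 total_interest=$61.20
After 4 (deposit($100)): balance=$1161.20 total_interest=$61.20
After 5 (withdraw($300)): balance=$861.20 total_interest=$61.20
After 6 (year_end (apply 8% annual interest)): balance=$930.09 total_interest=$130.09
After 7 (deposit($500)): balance=$1430.09 total_interest=$130.09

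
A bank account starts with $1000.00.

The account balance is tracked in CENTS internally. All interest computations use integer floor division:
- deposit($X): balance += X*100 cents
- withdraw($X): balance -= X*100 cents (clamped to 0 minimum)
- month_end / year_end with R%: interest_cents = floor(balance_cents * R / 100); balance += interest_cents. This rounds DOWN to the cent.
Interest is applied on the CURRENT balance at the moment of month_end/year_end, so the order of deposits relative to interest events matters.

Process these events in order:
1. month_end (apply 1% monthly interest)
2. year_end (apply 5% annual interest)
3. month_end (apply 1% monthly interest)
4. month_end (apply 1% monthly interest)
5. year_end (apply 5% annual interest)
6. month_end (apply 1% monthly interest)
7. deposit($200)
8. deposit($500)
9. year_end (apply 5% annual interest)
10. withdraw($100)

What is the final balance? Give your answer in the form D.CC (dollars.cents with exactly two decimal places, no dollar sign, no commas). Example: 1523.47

Answer: 1839.61

Derivation:
After 1 (month_end (apply 1% monthly interest)): balance=$1010.00 total_interest=$10.00
After 2 (year_end (apply 5% annual interest)): balance=$1060.50 total_interest=$60.50
After 3 (month_end (apply 1% monthly interest)): balance=$1071.10 total_interest=$71.10
After 4 (month_end (apply 1% monthly interest)): balance=$1081.81 total_interest=$81.81
After 5 (year_end (apply 5% annual interest)): balance=$1135.90 total_interest=$135.90
After 6 (month_end (apply 1% monthly interest)): balance=$1147.25 total_interest=$147.25
After 7 (deposit($200)): balance=$1347.25 total_interest=$147.25
After 8 (deposit($500)): balance=$1847.25 total_interest=$147.25
After 9 (year_end (apply 5% annual interest)): balance=$1939.61 total_interest=$239.61
After 10 (withdraw($100)): balance=$1839.61 total_interest=$239.61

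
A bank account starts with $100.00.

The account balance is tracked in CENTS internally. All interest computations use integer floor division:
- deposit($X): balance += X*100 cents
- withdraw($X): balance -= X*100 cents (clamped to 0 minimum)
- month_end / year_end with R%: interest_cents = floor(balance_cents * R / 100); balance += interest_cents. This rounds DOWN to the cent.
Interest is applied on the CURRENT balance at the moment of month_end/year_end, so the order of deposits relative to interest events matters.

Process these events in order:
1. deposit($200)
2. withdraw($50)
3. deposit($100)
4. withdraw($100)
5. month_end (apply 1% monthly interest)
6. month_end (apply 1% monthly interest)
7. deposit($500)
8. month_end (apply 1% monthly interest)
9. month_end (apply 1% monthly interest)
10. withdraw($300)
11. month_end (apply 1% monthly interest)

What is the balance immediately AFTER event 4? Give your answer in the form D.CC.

Answer: 250.00

Derivation:
After 1 (deposit($200)): balance=$300.00 total_interest=$0.00
After 2 (withdraw($50)): balance=$250.00 total_interest=$0.00
After 3 (deposit($100)): balance=$350.00 total_interest=$0.00
After 4 (withdraw($100)): balance=$250.00 total_interest=$0.00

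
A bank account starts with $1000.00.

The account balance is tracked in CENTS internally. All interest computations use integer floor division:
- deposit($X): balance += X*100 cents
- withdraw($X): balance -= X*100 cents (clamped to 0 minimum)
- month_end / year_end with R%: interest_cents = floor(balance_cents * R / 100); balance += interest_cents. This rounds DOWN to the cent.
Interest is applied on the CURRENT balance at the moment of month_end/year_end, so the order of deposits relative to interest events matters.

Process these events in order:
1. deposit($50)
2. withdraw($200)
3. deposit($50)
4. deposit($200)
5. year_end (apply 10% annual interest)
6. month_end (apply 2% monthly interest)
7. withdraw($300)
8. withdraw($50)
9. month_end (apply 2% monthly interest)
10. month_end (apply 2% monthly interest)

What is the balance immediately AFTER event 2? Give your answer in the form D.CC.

Answer: 850.00

Derivation:
After 1 (deposit($50)): balance=$1050.00 total_interest=$0.00
After 2 (withdraw($200)): balance=$850.00 total_interest=$0.00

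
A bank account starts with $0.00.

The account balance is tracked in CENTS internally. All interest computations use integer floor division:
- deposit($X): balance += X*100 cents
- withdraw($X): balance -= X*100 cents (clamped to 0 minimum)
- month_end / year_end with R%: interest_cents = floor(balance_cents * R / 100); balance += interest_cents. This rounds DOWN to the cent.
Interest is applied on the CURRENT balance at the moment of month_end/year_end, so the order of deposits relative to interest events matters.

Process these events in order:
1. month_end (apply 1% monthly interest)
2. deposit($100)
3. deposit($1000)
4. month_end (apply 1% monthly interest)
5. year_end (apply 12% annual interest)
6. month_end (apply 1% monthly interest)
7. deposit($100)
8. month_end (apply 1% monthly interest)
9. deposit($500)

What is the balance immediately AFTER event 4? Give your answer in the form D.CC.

Answer: 1111.00

Derivation:
After 1 (month_end (apply 1% monthly interest)): balance=$0.00 total_interest=$0.00
After 2 (deposit($100)): balance=$100.00 total_interest=$0.00
After 3 (deposit($1000)): balance=$1100.00 total_interest=$0.00
After 4 (month_end (apply 1% monthly interest)): balance=$1111.00 total_interest=$11.00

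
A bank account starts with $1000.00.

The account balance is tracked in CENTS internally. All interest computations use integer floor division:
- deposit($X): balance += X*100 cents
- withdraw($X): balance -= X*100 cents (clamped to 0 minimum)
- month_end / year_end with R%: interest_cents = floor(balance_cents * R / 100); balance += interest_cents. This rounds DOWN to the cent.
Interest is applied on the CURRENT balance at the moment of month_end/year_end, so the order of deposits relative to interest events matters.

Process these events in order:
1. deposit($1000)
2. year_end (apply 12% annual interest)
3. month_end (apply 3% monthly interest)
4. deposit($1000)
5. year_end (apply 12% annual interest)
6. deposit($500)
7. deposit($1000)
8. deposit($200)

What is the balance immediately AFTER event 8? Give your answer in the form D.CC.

Answer: 5404.06

Derivation:
After 1 (deposit($1000)): balance=$2000.00 total_interest=$0.00
After 2 (year_end (apply 12% annual interest)): balance=$2240.00 total_interest=$240.00
After 3 (month_end (apply 3% monthly interest)): balance=$2307.20 total_interest=$307.20
After 4 (deposit($1000)): balance=$3307.20 total_interest=$307.20
After 5 (year_end (apply 12% annual interest)): balance=$3704.06 total_interest=$704.06
After 6 (deposit($500)): balance=$4204.06 total_interest=$704.06
After 7 (deposit($1000)): balance=$5204.06 total_interest=$704.06
After 8 (deposit($200)): balance=$5404.06 total_interest=$704.06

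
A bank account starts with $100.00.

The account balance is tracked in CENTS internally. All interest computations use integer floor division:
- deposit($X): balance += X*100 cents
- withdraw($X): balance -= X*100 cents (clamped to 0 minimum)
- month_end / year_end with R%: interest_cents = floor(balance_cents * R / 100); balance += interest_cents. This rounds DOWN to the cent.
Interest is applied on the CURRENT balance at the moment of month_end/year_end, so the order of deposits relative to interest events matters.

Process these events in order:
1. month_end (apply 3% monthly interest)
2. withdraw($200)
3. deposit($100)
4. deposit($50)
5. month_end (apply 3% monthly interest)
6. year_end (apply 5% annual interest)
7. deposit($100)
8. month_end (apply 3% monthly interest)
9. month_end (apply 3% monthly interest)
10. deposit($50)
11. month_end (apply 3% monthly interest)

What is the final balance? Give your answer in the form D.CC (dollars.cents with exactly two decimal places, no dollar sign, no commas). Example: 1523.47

After 1 (month_end (apply 3% monthly interest)): balance=$103.00 total_interest=$3.00
After 2 (withdraw($200)): balance=$0.00 total_interest=$3.00
After 3 (deposit($100)): balance=$100.00 total_interest=$3.00
After 4 (deposit($50)): balance=$150.00 total_interest=$3.00
After 5 (month_end (apply 3% monthly interest)): balance=$154.50 total_interest=$7.50
After 6 (year_end (apply 5% annual interest)): balance=$162.22 total_interest=$15.22
After 7 (deposit($100)): balance=$262.22 total_interest=$15.22
After 8 (month_end (apply 3% monthly interest)): balance=$270.08 total_interest=$23.08
After 9 (month_end (apply 3% monthly interest)): balance=$278.18 total_interest=$31.18
After 10 (deposit($50)): balance=$328.18 total_interest=$31.18
After 11 (month_end (apply 3% monthly interest)): balance=$338.02 total_interest=$41.02

Answer: 338.02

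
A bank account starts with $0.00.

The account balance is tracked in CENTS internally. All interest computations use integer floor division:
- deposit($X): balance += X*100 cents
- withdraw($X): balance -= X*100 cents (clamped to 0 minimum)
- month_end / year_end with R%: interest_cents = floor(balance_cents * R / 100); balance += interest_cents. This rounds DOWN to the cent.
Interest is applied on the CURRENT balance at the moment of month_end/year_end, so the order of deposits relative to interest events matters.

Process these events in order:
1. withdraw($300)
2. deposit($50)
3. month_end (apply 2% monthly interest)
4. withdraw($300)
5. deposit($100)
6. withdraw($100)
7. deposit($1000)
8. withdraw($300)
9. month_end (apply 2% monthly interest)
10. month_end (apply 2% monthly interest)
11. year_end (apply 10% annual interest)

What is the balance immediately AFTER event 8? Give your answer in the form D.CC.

Answer: 700.00

Derivation:
After 1 (withdraw($300)): balance=$0.00 total_interest=$0.00
After 2 (deposit($50)): balance=$50.00 total_interest=$0.00
After 3 (month_end (apply 2% monthly interest)): balance=$51.00 total_interest=$1.00
After 4 (withdraw($300)): balance=$0.00 total_interest=$1.00
After 5 (deposit($100)): balance=$100.00 total_interest=$1.00
After 6 (withdraw($100)): balance=$0.00 total_interest=$1.00
After 7 (deposit($1000)): balance=$1000.00 total_interest=$1.00
After 8 (withdraw($300)): balance=$700.00 total_interest=$1.00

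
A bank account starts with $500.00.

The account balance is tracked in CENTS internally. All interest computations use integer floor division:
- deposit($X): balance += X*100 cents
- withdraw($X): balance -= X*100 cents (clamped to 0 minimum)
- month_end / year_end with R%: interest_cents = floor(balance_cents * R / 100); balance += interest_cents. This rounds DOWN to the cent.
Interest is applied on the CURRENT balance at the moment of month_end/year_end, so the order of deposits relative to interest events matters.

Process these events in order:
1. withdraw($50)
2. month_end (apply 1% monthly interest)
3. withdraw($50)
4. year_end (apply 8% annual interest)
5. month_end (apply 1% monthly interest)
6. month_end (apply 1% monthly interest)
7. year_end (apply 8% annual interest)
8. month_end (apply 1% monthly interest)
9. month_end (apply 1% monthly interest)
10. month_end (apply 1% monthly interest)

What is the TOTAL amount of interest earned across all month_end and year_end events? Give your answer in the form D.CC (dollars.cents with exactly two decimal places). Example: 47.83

Answer: 95.85

Derivation:
After 1 (withdraw($50)): balance=$450.00 total_interest=$0.00
After 2 (month_end (apply 1% monthly interest)): balance=$454.50 total_interest=$4.50
After 3 (withdraw($50)): balance=$404.50 total_interest=$4.50
After 4 (year_end (apply 8% annual interest)): balance=$436.86 total_interest=$36.86
After 5 (month_end (apply 1% monthly interest)): balance=$441.22 total_interest=$41.22
After 6 (month_end (apply 1% monthly interest)): balance=$445.63 total_interest=$45.63
After 7 (year_end (apply 8% annual interest)): balance=$481.28 total_interest=$81.28
After 8 (month_end (apply 1% monthly interest)): balance=$486.09 total_interest=$86.09
After 9 (month_end (apply 1% monthly interest)): balance=$490.95 total_interest=$90.95
After 10 (month_end (apply 1% monthly interest)): balance=$495.85 total_interest=$95.85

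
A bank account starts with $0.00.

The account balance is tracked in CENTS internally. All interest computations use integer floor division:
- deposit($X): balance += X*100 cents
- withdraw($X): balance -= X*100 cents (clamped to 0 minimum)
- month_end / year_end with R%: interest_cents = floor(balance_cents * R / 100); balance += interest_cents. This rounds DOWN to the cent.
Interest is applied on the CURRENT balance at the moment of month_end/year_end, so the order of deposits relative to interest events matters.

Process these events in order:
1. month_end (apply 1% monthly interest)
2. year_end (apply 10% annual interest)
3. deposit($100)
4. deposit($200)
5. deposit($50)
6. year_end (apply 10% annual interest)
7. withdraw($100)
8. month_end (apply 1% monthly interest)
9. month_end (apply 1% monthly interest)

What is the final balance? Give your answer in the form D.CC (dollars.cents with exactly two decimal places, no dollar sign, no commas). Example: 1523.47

After 1 (month_end (apply 1% monthly interest)): balance=$0.00 total_interest=$0.00
After 2 (year_end (apply 10% annual interest)): balance=$0.00 total_interest=$0.00
After 3 (deposit($100)): balance=$100.00 total_interest=$0.00
After 4 (deposit($200)): balance=$300.00 total_interest=$0.00
After 5 (deposit($50)): balance=$350.00 total_interest=$0.00
After 6 (year_end (apply 10% annual interest)): balance=$385.00 total_interest=$35.00
After 7 (withdraw($100)): balance=$285.00 total_interest=$35.00
After 8 (month_end (apply 1% monthly interest)): balance=$287.85 total_interest=$37.85
After 9 (month_end (apply 1% monthly interest)): balance=$290.72 total_interest=$40.72

Answer: 290.72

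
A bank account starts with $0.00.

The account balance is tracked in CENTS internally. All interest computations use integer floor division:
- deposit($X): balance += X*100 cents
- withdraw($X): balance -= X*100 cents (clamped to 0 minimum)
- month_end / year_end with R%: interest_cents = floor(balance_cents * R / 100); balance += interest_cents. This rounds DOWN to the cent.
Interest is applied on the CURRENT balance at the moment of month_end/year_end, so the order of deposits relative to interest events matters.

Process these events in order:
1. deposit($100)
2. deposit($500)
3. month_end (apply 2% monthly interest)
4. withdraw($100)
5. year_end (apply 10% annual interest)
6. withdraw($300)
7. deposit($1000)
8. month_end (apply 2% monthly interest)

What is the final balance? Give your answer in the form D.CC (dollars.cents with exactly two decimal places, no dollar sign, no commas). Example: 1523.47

After 1 (deposit($100)): balance=$100.00 total_interest=$0.00
After 2 (deposit($500)): balance=$600.00 total_interest=$0.00
After 3 (month_end (apply 2% monthly interest)): balance=$612.00 total_interest=$12.00
After 4 (withdraw($100)): balance=$512.00 total_interest=$12.00
After 5 (year_end (apply 10% annual interest)): balance=$563.20 total_interest=$63.20
After 6 (withdraw($300)): balance=$263.20 total_interest=$63.20
After 7 (deposit($1000)): balance=$1263.20 total_interest=$63.20
After 8 (month_end (apply 2% monthly interest)): balance=$1288.46 total_interest=$88.46

Answer: 1288.46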